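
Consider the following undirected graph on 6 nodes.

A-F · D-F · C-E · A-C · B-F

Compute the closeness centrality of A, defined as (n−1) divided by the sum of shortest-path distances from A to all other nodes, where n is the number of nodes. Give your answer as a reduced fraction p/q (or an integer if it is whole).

Distances from A: B:2, C:1, D:2, E:2, F:1. Sum = 8.
n = 6, so closeness = 5/8.

5/8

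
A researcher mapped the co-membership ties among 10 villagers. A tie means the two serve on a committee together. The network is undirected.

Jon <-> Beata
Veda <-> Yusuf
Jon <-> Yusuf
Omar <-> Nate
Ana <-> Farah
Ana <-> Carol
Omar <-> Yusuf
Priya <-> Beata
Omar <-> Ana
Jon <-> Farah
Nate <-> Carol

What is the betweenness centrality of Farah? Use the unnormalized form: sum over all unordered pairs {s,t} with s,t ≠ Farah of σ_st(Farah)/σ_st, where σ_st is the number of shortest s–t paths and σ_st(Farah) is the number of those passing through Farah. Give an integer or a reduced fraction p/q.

Pairs whose geodesics pass through Farah — Beata–Carol: 1; Beata–Ana: 1; Carol–Jon: 1; Carol–Priya: 1; Jon–Ana: 1; Priya–Ana: 1.
All other pairs contribute 0.
Summing the contributions gives betweenness(Farah) = 6.

6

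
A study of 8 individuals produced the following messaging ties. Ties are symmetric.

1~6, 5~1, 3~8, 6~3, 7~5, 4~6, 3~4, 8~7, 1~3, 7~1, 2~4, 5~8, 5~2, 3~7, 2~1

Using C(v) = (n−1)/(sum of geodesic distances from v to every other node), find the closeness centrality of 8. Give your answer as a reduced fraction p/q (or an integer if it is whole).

7/11

Distances from 8: 1:2, 2:2, 3:1, 4:2, 5:1, 6:2, 7:1. Sum = 11.
n = 8, so closeness = 7/11.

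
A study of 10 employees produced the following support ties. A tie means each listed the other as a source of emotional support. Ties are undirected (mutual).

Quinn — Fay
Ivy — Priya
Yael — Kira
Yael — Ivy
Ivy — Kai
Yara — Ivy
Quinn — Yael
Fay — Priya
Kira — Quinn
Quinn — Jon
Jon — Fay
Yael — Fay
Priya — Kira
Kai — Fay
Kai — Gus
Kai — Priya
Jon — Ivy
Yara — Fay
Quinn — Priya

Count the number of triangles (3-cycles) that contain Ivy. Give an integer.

1

Ivy's neighbors: Jon, Kai, Priya, Yael, and Yara.
Neighbor pairs that are themselves tied: Ivy–Kai–Priya. Each forms one triangle with Ivy, for 1 in total.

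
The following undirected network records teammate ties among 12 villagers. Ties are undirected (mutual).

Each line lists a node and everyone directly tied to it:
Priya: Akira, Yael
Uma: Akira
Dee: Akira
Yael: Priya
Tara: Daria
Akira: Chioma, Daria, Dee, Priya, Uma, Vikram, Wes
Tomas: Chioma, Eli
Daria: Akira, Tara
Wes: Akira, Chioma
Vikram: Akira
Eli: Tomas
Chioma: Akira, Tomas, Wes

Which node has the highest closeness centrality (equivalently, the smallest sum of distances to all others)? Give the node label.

Farness (sum of distances to all others) for each node — Akira:16, Chioma:21, Daria:24, Dee:26, Eli:39, Priya:24, Tara:34, Tomas:29, Uma:26, Vikram:26, Wes:23, Yael:34.
The smallest farness is 16, for Akira, so Akira has the highest closeness.

Akira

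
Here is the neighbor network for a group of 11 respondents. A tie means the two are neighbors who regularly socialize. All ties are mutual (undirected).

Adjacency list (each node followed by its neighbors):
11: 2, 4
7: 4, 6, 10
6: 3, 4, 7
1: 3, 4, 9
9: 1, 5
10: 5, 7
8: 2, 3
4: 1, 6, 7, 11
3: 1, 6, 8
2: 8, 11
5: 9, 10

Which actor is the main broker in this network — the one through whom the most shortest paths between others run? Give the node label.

4

Unnormalized betweenness of each node: 1:34/3, 2:5/3, 3:19/2, 4:83/6, 5:2, 6:31/6, 7:53/6, 8:19/6, 9:31/6, 10:23/6, 11:11/2.
4 has the largest value, 83/6, making it the main broker — the node through which the most shortest paths run.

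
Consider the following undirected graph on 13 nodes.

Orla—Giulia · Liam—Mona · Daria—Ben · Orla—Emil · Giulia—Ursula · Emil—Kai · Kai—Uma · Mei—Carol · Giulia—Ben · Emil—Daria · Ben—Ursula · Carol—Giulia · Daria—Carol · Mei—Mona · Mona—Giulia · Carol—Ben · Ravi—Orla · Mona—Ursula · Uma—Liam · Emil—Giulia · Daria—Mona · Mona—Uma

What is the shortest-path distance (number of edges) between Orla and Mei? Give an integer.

3

One shortest route is Orla – Giulia – Carol – Mei, which uses 3 edges, and at distance 2 from Orla we only reach {Ben, Carol, Daria, Kai, Mona, Ursula}, which does not include Mei. So d(Orla,Mei) = 3.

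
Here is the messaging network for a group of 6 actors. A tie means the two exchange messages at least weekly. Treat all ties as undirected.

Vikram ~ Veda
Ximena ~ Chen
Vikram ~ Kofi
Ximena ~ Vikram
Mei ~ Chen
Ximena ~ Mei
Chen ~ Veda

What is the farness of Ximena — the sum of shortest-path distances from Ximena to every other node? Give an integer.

Distances from Ximena: Chen:1, Kofi:2, Mei:1, Veda:2, Vikram:1.
Sum = 1 + 2 + 1 + 2 + 1 = 7.

7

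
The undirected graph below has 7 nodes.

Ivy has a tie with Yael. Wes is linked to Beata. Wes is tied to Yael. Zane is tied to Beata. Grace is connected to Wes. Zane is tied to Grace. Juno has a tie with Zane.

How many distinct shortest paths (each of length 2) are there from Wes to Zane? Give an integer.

2

The shortest distance is 2. The length-2 paths are: Wes–Beata–Zane; Wes–Grace–Zane.
That gives 2 distinct shortest paths.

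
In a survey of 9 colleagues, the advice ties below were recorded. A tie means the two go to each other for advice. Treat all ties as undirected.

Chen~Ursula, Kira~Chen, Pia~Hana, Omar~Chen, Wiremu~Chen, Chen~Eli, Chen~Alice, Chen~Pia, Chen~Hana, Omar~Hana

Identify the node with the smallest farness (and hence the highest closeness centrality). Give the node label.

Chen

Farness (sum of distances to all others) for each node — Alice:15, Chen:8, Eli:15, Hana:13, Kira:15, Omar:14, Pia:14, Ursula:15, Wiremu:15.
The smallest farness is 8, for Chen, so Chen has the highest closeness.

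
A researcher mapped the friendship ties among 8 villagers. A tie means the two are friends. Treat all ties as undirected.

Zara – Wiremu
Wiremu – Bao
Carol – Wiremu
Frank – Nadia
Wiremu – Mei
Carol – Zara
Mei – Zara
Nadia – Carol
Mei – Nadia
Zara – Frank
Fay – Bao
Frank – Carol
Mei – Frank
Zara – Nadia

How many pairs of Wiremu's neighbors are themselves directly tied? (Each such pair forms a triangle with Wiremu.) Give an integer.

2

Wiremu's neighbors: Bao, Carol, Mei, and Zara.
Neighbor pairs that are themselves tied: Wiremu–Carol–Zara; Wiremu–Mei–Zara. Each forms one triangle with Wiremu, for 2 in total.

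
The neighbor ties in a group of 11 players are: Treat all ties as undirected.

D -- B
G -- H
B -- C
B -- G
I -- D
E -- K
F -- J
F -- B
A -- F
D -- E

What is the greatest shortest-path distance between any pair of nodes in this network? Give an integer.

5

Eccentricity of each node (its greatest distance to any other): A:5, B:3, C:4, D:3, E:4, F:4, G:4, H:5, I:4, J:5, K:5.
The maximum eccentricity is 5, realized for instance by the pair K–H via K – E – D – B – G – H. So the diameter is 5.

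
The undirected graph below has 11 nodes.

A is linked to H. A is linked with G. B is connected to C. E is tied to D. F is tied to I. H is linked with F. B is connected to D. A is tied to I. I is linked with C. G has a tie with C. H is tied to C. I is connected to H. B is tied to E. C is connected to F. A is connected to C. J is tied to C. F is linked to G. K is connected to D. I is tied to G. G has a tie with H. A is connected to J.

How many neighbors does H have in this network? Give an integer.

5

H is directly tied to A, C, F, G, and I. That is 5 neighbors, so the degree of H is 5.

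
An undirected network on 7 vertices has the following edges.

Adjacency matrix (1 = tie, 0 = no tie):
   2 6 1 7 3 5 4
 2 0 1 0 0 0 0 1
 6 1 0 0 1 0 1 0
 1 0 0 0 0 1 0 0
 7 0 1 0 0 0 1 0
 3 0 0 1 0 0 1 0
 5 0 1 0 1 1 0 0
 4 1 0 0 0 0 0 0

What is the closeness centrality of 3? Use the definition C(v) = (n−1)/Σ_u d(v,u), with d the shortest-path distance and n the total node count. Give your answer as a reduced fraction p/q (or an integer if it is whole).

Distances from 3: 1:1, 2:3, 4:4, 5:1, 6:2, 7:2. Sum = 13.
n = 7, so closeness = 6/13.

6/13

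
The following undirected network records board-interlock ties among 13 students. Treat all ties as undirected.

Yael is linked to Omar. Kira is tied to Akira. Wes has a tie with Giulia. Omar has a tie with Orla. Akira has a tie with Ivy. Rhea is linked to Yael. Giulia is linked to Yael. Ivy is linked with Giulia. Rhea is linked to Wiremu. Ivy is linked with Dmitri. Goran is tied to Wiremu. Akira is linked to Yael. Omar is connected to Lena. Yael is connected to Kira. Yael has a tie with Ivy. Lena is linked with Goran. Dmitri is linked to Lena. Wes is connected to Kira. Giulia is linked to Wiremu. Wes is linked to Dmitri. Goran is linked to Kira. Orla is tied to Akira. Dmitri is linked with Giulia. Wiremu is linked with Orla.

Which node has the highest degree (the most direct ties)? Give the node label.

Yael

Degrees — Akira:4, Dmitri:4, Giulia:5, Goran:3, Ivy:4, Kira:4, Lena:3, Omar:3, Orla:3, Rhea:2, Wes:3, Wiremu:4, Yael:6.
The maximum is 6, attained only by Yael.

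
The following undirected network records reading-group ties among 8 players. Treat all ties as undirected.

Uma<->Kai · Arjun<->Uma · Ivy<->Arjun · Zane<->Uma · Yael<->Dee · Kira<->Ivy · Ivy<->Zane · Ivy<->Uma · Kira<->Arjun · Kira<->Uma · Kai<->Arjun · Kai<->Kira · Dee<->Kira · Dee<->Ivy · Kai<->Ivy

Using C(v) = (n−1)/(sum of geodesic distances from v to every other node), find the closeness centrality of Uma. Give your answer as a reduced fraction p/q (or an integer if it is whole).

Distances from Uma: Arjun:1, Dee:2, Ivy:1, Kai:1, Kira:1, Yael:3, Zane:1. Sum = 10.
n = 8, so closeness = 7/10.

7/10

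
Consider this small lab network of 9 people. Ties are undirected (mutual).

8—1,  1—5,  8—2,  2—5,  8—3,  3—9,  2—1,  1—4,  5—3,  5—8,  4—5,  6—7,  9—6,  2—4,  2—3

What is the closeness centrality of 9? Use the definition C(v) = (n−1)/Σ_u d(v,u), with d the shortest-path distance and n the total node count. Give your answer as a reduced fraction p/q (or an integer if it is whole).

1/2

Distances from 9: 1:3, 2:2, 3:1, 4:3, 5:2, 6:1, 7:2, 8:2. Sum = 16.
n = 9, so closeness = 8/16 = 1/2.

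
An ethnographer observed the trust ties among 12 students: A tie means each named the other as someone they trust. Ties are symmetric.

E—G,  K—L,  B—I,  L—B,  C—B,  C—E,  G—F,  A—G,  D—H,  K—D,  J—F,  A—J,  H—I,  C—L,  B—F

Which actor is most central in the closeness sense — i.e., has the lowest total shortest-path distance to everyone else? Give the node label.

Farness (sum of distances to all others) for each node — A:36, B:20, C:23, D:36, E:27, F:23, G:28, H:32, I:26, J:31, K:30, L:24.
The smallest farness is 20, for B, so B has the highest closeness.

B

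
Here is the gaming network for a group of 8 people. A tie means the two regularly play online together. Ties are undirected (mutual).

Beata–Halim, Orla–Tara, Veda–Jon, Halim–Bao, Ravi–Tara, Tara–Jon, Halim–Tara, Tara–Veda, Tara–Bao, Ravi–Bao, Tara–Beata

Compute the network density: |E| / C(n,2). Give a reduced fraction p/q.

There are 11 edges and 8 nodes, so the maximum possible is C(8,2) = 28.
Density = 11/28.

11/28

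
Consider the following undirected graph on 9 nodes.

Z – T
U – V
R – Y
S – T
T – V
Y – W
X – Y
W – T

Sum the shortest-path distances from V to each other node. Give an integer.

19

Distances from V: R:4, S:2, T:1, U:1, W:2, X:4, Y:3, Z:2.
Sum = 4 + 2 + 1 + 1 + 2 + 4 + 3 + 2 = 19.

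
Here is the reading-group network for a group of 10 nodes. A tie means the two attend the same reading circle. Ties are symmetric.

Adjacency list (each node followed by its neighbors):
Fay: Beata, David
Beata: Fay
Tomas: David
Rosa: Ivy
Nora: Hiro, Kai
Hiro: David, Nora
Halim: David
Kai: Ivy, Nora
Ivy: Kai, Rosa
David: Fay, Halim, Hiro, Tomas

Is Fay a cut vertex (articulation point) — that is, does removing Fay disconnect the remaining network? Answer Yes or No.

Removing Fay leaves {David, Halim, Hiro, Ivy, Kai, Nora, Rosa, and Tomas} with no path to {Beata}, so the network splits into 2 components. Fay is a cut vertex.

Yes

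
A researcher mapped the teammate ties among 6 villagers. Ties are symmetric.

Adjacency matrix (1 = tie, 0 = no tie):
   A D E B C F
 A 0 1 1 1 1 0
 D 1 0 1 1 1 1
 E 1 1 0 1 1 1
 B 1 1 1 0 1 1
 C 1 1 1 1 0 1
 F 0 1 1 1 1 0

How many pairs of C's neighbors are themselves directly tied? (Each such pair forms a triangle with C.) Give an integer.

9

C's neighbors: A, B, D, E, and F.
Neighbor pairs that are themselves tied: C–A–B; C–A–D; C–A–E; C–B–D; C–B–E; C–B–F; C–D–E; C–D–F; C–E–F. Each forms one triangle with C, for 9 in total.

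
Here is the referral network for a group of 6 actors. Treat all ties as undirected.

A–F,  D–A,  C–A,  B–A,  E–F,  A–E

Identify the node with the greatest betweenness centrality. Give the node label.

Unnormalized betweenness of each node: A:9, B:0, C:0, D:0, E:0, F:0.
A has the largest value, 9, making it the main broker — the node through which the most shortest paths run.

A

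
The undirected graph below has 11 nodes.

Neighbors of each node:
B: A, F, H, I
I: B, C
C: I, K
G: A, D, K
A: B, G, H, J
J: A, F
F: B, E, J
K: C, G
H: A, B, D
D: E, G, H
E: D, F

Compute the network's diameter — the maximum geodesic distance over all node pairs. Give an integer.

4

Eccentricity of each node (its greatest distance to any other): A:3, B:3, C:4, D:3, E:4, F:4, G:3, H:3, I:3, J:4, K:4.
The maximum eccentricity is 4, realized for instance by the pair C–E via C – I – B – F – E. So the diameter is 4.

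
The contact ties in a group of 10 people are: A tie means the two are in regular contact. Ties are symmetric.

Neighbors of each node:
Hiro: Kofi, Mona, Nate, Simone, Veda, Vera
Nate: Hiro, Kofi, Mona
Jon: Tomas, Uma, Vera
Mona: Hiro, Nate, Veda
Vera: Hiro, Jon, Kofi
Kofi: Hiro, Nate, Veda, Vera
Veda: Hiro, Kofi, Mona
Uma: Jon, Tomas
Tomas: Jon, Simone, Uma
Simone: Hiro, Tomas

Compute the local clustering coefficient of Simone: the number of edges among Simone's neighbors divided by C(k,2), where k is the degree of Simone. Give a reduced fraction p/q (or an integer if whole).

Simone's neighbors: Hiro and Tomas (k = 2).
Possible neighbor pairs: C(2,2) = 1. Edges among them: none → e = 0.
Clustering(Simone) = 0/1.

0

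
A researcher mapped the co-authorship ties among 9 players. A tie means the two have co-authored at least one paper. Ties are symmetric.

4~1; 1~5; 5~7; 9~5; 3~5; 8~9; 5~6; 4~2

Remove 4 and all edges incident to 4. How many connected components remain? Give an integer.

Without 4, the remaining ties split the others into: {1, 3, 5, 6, 7, 8, 9}; {2}.
That's 2 separate components.

2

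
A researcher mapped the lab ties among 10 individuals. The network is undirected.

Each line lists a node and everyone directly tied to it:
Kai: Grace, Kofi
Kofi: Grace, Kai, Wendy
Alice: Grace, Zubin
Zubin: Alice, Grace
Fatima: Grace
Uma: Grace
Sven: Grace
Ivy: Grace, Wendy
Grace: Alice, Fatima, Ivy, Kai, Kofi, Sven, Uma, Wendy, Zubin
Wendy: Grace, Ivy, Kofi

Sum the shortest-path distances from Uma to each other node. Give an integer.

Distances from Uma: Alice:2, Fatima:2, Grace:1, Ivy:2, Kai:2, Kofi:2, Sven:2, Wendy:2, Zubin:2.
Sum = 2 + 2 + 1 + 2 + 2 + 2 + 2 + 2 + 2 = 17.

17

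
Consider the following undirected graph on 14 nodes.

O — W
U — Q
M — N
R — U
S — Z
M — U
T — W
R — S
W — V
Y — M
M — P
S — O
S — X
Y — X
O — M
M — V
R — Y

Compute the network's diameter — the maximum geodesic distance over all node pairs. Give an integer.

Eccentricity of each node (its greatest distance to any other): M:3, N:4, O:3, P:4, Q:5, R:4, S:3, T:5, U:4, V:4, W:4, X:4, Y:4, Z:4.
The maximum eccentricity is 5, realized for instance by the pair Q–T via Q – U – M – V – W – T. So the diameter is 5.

5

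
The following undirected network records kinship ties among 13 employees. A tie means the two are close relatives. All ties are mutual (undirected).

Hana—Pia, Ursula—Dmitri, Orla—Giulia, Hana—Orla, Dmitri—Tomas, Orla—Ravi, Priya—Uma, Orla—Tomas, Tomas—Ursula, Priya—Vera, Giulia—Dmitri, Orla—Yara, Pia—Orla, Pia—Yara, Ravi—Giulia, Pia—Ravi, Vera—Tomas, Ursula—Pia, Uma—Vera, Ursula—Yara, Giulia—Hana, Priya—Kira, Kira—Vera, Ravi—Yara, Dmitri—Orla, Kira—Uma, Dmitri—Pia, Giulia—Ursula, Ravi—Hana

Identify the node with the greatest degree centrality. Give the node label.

Degrees — Dmitri:5, Giulia:5, Hana:4, Kira:3, Orla:7, Pia:6, Priya:3, Ravi:5, Tomas:4, Uma:3, Ursula:5, Vera:4, Yara:4.
The maximum is 7, attained only by Orla.

Orla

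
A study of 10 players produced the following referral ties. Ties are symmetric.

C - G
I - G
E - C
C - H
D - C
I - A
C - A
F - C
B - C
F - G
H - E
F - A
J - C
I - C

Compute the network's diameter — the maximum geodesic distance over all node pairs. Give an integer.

2

Eccentricity of each node (its greatest distance to any other): A:2, B:2, C:1, D:2, E:2, F:2, G:2, H:2, I:2, J:2.
The maximum eccentricity is 2, realized for instance by the pair E–G via E – C – G. So the diameter is 2.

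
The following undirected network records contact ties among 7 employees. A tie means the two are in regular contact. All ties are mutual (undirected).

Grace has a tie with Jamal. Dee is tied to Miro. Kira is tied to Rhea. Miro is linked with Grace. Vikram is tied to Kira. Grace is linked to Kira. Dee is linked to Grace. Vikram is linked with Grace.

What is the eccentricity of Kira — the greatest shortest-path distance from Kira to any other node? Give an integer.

Distances from Kira: Dee:2, Grace:1, Jamal:2, Miro:2, Rhea:1, Vikram:1.
The largest is 2 (to Miro, Jamal, and Dee), so the eccentricity of Kira is 2.

2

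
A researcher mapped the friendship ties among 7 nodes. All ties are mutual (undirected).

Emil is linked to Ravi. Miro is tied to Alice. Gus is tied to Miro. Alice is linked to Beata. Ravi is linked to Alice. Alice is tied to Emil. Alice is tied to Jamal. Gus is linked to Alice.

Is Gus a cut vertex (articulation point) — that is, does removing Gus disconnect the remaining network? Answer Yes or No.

No

Even without Gus, every remaining node can still reach every other (the residual graph is connected), so Gus is not a cut vertex.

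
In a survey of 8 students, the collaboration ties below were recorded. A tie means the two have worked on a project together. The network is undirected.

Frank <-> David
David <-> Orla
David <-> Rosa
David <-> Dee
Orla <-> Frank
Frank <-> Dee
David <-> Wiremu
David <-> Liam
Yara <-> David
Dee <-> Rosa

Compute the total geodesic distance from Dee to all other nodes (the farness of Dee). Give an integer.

11

Distances from Dee: David:1, Frank:1, Liam:2, Orla:2, Rosa:1, Wiremu:2, Yara:2.
Sum = 1 + 1 + 2 + 2 + 1 + 2 + 2 = 11.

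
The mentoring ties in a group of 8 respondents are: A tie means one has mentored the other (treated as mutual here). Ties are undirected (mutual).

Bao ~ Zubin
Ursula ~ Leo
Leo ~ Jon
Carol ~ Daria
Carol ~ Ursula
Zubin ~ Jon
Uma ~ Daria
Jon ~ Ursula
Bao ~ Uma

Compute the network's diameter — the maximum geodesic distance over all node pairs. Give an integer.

Eccentricity of each node (its greatest distance to any other): Bao:3, Carol:3, Daria:3, Jon:3, Leo:4, Uma:4, Ursula:3, Zubin:3.
The maximum eccentricity is 4, realized for instance by the pair Leo–Uma via Leo – Jon – Zubin – Bao – Uma. So the diameter is 4.

4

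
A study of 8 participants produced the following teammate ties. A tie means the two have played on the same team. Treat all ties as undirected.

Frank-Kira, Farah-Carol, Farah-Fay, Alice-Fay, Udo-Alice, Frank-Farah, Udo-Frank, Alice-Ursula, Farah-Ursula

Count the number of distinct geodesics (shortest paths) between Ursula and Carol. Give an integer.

The shortest distance is 2, and the only length-2 path is Ursula–Farah–Carol. So there is exactly 1 shortest path.

1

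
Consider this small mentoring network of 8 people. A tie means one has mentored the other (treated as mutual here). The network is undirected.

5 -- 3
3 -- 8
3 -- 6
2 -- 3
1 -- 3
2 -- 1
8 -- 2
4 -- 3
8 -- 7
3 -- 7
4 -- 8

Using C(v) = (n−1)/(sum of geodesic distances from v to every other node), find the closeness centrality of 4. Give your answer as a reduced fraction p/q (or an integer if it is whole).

Distances from 4: 1:2, 2:2, 3:1, 5:2, 6:2, 7:2, 8:1. Sum = 12.
n = 8, so closeness = 7/12.

7/12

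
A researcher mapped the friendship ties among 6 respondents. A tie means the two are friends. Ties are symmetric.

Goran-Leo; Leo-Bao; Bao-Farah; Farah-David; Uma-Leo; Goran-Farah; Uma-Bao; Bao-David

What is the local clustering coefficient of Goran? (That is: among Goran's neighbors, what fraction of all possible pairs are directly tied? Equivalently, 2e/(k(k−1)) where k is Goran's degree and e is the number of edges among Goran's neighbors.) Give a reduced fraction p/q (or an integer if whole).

Goran's neighbors: Farah and Leo (k = 2).
Possible neighbor pairs: C(2,2) = 1. Edges among them: none → e = 0.
Clustering(Goran) = 0/1.

0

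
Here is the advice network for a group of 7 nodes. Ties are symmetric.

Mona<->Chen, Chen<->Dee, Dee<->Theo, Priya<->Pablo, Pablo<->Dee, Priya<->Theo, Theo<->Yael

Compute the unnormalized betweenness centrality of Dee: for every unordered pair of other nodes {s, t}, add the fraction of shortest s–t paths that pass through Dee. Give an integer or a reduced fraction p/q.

9

Pairs whose geodesics pass through Dee — Mona–Priya: 2/2; Mona–Pablo: 1; Mona–Yael: 1; Mona–Theo: 1; Priya–Chen: 2/2; Pablo–Yael: 1/2; Pablo–Chen: 1; Pablo–Theo: 1/2; Yael–Chen: 1; Chen–Theo: 1.
All other pairs contribute 0.
Summing the contributions gives betweenness(Dee) = 9.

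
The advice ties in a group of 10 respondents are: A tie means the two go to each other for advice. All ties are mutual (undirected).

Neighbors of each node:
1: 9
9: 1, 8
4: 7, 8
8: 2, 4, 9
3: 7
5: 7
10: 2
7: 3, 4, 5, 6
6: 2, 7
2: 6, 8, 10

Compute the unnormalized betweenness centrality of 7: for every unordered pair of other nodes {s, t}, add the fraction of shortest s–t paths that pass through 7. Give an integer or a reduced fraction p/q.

Pairs whose geodesics pass through 7 — 2–3: 1; 2–5: 1; 3–10: 1; 3–4: 1; 3–9: 1; 3–5: 1; 3–6: 1; 3–1: 1; 3–8: 1; 10–5: 1; 4–5: 1; 4–6: 1; 9–5: 1; 5–6: 1 … (+2 more pairs).
All other pairs contribute 0.
Summing the contributions gives betweenness(7) = 16.

16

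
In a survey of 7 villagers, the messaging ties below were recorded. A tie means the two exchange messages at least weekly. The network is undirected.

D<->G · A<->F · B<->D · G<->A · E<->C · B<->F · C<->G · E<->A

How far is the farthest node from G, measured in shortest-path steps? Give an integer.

Distances from G: A:1, B:2, C:1, D:1, E:2, F:2.
The largest is 2 (to E, F, and B), so the eccentricity of G is 2.

2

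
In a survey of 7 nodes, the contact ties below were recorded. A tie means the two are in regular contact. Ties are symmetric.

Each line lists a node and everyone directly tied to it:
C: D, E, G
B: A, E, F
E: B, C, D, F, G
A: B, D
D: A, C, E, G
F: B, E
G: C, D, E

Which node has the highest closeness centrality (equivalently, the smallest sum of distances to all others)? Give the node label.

E

Farness (sum of distances to all others) for each node — A:10, B:9, C:9, D:8, E:7, F:10, G:9.
The smallest farness is 7, for E, so E has the highest closeness.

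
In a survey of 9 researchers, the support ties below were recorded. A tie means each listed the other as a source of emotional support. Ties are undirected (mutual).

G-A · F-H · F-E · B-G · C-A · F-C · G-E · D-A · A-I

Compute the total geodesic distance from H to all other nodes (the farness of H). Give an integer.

23

Distances from H: A:3, B:4, C:2, D:4, E:2, F:1, G:3, I:4.
Sum = 3 + 4 + 2 + 4 + 2 + 1 + 3 + 4 = 23.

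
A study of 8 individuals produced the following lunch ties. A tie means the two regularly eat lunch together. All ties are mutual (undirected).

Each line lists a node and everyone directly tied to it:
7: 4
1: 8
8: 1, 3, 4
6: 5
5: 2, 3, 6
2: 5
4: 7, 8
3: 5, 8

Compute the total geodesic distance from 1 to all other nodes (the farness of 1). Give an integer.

19

Distances from 1: 2:4, 3:2, 4:2, 5:3, 6:4, 7:3, 8:1.
Sum = 4 + 2 + 2 + 3 + 4 + 3 + 1 = 19.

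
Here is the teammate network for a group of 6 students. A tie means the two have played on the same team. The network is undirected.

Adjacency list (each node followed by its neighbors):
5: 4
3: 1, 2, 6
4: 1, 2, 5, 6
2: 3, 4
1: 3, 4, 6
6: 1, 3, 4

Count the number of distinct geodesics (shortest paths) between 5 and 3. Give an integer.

3

The shortest distance is 3. The length-3 paths are: 5–4–6–3; 5–4–1–3; 5–4–2–3.
That gives 3 distinct shortest paths.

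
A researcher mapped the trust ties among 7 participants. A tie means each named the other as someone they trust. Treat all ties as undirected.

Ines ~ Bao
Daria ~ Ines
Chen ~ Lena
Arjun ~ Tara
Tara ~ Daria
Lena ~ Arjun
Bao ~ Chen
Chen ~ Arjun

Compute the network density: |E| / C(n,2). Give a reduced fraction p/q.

8/21

There are 8 edges and 7 nodes, so the maximum possible is C(7,2) = 21.
Density = 8/21.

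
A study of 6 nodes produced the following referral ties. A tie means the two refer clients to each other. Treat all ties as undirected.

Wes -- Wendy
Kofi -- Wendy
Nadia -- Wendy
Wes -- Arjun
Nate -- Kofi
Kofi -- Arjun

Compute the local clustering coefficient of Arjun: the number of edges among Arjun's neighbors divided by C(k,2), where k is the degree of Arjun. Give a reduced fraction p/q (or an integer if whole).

Arjun's neighbors: Kofi and Wes (k = 2).
Possible neighbor pairs: C(2,2) = 1. Edges among them: none → e = 0.
Clustering(Arjun) = 0/1.

0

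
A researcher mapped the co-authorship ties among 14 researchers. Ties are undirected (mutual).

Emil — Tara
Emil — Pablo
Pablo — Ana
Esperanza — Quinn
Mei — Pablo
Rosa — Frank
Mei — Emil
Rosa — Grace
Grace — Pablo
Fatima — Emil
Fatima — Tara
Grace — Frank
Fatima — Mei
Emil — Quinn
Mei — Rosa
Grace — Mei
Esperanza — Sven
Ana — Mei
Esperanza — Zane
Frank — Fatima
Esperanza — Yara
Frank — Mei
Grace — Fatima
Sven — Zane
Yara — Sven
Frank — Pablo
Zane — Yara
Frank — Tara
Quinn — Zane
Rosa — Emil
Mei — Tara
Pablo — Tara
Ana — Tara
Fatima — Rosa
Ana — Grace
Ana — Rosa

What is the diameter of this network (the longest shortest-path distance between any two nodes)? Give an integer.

5

Eccentricity of each node (its greatest distance to any other): Ana:5, Emil:3, Esperanza:4, Fatima:4, Frank:5, Grace:5, Mei:4, Pablo:4, Quinn:3, Rosa:4, Sven:5, Tara:4, Yara:5, Zane:4.
The maximum eccentricity is 5, realized for instance by the pair Sven–Ana via Sven – Zane – Quinn – Emil – Pablo – Ana. So the diameter is 5.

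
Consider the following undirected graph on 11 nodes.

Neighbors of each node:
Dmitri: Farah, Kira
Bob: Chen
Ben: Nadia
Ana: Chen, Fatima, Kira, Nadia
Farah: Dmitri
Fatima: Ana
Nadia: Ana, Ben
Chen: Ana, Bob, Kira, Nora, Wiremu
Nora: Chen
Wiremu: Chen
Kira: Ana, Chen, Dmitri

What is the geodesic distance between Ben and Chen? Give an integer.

One shortest route is Ben – Nadia – Ana – Chen, which uses 3 edges, and at distance 2 from Ben we only reach {Ana}, which does not include Chen. So d(Ben,Chen) = 3.

3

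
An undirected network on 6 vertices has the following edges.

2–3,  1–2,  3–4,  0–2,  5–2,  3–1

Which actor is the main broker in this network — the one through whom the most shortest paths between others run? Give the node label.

Unnormalized betweenness of each node: 0:0, 1:0, 2:7, 3:4, 4:0, 5:0.
2 has the largest value, 7, making it the main broker — the node through which the most shortest paths run.

2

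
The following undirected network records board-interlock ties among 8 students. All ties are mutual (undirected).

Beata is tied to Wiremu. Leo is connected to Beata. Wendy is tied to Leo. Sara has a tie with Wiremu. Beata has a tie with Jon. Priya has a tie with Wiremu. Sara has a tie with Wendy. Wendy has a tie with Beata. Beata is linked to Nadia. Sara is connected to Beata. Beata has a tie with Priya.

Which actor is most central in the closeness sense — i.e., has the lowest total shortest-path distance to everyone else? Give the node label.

Farness (sum of distances to all others) for each node — Beata:7, Jon:13, Leo:12, Nadia:13, Priya:12, Sara:11, Wendy:11, Wiremu:11.
The smallest farness is 7, for Beata, so Beata has the highest closeness.

Beata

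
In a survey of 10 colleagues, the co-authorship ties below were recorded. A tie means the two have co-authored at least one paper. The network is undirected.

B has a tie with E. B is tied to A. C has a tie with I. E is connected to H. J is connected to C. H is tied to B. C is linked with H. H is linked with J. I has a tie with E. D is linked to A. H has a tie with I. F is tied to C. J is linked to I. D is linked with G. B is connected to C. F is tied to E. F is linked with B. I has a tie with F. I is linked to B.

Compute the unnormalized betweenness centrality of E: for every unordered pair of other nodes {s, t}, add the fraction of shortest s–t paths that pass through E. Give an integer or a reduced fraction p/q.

1/4

Pairs whose geodesics pass through E — H–F: 1/4.
All other pairs contribute 0.
Summing the contributions gives betweenness(E) = 1/4.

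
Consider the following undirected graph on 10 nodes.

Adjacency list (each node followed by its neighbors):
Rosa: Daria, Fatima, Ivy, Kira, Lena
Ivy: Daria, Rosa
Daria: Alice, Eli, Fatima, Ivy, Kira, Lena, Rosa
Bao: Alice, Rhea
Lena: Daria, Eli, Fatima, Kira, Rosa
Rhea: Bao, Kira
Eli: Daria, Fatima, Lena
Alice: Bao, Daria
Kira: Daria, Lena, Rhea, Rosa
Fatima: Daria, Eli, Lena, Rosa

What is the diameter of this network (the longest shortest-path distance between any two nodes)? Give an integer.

Eccentricity of each node (its greatest distance to any other): Alice:2, Bao:3, Daria:2, Eli:3, Fatima:3, Ivy:3, Kira:2, Lena:3, Rhea:3, Rosa:3.
The maximum eccentricity is 3, realized for instance by the pair Ivy–Rhea via Ivy – Rosa – Kira – Rhea. So the diameter is 3.

3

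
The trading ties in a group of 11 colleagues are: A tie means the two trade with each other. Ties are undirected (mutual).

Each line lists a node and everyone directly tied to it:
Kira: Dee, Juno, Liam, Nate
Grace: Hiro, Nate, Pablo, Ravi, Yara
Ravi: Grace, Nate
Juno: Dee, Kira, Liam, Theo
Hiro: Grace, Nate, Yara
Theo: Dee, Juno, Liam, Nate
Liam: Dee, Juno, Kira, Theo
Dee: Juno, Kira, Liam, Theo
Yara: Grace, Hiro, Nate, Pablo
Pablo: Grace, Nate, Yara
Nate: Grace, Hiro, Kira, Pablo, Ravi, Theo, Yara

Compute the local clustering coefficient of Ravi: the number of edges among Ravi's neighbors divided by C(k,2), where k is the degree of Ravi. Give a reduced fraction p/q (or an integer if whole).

1

Ravi's neighbors: Grace and Nate (k = 2).
Possible neighbor pairs: C(2,2) = 1. Edges among them: Grace–Nate → e = 1.
Clustering(Ravi) = 1/1.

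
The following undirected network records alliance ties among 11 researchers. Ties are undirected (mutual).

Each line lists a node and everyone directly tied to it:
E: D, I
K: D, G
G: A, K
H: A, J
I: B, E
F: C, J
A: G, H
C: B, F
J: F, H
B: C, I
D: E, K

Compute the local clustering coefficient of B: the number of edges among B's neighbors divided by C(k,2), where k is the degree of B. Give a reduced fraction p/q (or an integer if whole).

B's neighbors: C and I (k = 2).
Possible neighbor pairs: C(2,2) = 1. Edges among them: none → e = 0.
Clustering(B) = 0/1.

0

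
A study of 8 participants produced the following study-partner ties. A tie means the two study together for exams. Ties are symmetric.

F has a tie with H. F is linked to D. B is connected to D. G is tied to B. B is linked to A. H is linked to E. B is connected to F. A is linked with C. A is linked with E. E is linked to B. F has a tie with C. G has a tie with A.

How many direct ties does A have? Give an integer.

4

A is directly tied to B, C, E, and G. That is 4 neighbors, so the degree of A is 4.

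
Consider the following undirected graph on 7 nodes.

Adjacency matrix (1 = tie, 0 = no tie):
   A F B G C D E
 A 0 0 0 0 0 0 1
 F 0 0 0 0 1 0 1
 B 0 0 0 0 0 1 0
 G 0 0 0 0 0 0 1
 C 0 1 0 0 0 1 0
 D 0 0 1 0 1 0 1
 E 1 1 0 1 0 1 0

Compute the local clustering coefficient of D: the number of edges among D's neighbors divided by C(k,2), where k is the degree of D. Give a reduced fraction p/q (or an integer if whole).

0

D's neighbors: B, C, and E (k = 3).
Possible neighbor pairs: C(3,2) = 3. Edges among them: none → e = 0.
Clustering(D) = 0/3 = 0.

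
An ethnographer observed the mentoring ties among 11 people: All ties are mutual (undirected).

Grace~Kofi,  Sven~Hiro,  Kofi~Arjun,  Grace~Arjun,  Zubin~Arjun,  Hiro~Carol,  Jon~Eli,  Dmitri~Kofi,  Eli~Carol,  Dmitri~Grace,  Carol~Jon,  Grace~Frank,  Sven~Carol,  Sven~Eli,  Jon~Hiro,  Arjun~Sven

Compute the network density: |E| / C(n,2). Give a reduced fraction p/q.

There are 16 edges and 11 nodes, so the maximum possible is C(11,2) = 55.
Density = 16/55.

16/55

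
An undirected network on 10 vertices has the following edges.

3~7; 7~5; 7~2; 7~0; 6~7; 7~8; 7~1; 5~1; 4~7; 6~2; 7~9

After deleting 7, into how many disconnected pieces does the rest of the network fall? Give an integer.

7

Without 7, the remaining ties split the others into: {1, 5}; {8}; {4}; {2, 6}; {0}; {3}; {9}.
That's 7 separate components.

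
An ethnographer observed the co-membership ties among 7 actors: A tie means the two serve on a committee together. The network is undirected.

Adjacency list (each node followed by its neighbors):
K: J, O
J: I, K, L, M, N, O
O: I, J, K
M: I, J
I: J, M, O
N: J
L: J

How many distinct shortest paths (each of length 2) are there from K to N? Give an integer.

1

The shortest distance is 2, and the only length-2 path is K–J–N. So there is exactly 1 shortest path.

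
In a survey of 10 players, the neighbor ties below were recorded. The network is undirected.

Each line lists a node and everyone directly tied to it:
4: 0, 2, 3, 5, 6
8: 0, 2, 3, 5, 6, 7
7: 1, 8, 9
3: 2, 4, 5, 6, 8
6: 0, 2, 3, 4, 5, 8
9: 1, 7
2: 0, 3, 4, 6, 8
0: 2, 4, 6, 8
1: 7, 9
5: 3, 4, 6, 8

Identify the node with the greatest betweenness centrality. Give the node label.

Unnormalized betweenness of each node: 0:4/5, 1:0, 2:21/20, 3:21/20, 4:5/6, 5:4/5, 6:49/30, 7:14, 8:113/6, 9:0.
8 has the largest value, 113/6, making it the main broker — the node through which the most shortest paths run.

8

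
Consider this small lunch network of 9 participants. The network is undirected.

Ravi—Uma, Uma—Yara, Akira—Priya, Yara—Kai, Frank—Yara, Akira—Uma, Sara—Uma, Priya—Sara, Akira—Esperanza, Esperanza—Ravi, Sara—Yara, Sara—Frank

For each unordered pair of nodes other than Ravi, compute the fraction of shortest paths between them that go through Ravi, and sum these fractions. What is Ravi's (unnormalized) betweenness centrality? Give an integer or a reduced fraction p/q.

67/30

Pairs whose geodesics pass through Ravi — Sara–Esperanza: 1/3; Kai–Esperanza: 1/2; Yara–Esperanza: 1/2; Frank–Esperanza: 2/5; Uma–Esperanza: 1/2.
All other pairs contribute 0.
Summing the contributions gives betweenness(Ravi) = 67/30.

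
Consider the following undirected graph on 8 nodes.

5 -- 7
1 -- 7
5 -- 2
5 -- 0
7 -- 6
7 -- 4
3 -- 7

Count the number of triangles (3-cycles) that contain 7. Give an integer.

0

7's neighbors are 1, 3, 4, 5, and 6, but none of them are tied to each other, so no triangle contains 7.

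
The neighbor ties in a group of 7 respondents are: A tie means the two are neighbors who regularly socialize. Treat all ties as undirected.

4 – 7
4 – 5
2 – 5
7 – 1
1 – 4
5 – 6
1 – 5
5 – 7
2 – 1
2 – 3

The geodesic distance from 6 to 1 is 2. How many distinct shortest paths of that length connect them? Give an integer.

The shortest distance is 2, and the only length-2 path is 6–5–1. So there is exactly 1 shortest path.

1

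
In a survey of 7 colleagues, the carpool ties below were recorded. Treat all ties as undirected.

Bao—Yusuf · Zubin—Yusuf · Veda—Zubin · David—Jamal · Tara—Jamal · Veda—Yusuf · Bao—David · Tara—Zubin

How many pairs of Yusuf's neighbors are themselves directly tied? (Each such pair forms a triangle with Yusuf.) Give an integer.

1

Yusuf's neighbors: Bao, Veda, and Zubin.
Neighbor pairs that are themselves tied: Yusuf–Veda–Zubin. Each forms one triangle with Yusuf, for 1 in total.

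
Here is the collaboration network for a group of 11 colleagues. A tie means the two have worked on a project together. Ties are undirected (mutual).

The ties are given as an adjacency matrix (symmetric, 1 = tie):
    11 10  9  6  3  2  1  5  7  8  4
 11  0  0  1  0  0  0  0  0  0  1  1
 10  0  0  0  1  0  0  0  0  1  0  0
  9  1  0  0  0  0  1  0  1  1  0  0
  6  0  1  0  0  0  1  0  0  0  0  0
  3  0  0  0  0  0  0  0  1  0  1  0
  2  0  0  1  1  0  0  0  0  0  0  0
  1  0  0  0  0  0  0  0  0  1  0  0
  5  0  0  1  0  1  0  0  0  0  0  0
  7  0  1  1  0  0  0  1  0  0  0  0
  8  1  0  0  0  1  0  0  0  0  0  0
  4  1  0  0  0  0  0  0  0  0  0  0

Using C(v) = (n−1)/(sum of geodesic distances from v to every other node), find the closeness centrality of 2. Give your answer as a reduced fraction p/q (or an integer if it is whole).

Distances from 2: 1:3, 3:3, 4:3, 5:2, 6:1, 7:2, 8:3, 9:1, 10:2, 11:2. Sum = 22.
n = 11, so closeness = 10/22 = 5/11.

5/11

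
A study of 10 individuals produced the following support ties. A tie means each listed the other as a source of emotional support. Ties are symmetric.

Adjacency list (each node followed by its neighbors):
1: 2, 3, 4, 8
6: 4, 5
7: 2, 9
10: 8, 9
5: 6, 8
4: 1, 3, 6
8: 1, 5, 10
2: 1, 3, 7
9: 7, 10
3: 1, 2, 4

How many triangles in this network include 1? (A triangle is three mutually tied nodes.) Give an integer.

1's neighbors: 2, 3, 4, and 8.
Neighbor pairs that are themselves tied: 1–2–3; 1–3–4. Each forms one triangle with 1, for 2 in total.

2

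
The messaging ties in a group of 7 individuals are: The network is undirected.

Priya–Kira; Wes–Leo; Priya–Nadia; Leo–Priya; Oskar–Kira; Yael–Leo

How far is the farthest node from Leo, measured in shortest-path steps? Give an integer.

3

Distances from Leo: Kira:2, Nadia:2, Oskar:3, Priya:1, Wes:1, Yael:1.
The largest is 3 (to Oskar), so the eccentricity of Leo is 3.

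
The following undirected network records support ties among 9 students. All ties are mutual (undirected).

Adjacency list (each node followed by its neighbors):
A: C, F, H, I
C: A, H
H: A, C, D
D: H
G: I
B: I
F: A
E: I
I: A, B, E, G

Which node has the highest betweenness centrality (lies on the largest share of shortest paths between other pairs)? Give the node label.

A

Unnormalized betweenness of each node: A:19, B:0, C:0, D:0, E:0, F:0, G:0, H:7, I:18.
A has the largest value, 19, making it the main broker — the node through which the most shortest paths run.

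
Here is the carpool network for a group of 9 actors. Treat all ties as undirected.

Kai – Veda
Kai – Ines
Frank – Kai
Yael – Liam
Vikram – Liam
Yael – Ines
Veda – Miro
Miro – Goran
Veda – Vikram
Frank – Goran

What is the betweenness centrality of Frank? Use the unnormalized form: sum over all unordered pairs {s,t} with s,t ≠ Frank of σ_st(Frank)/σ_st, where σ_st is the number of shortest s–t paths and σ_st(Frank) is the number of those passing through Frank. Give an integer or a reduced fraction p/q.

3

Pairs whose geodesics pass through Frank — Yael–Goran: 1; Goran–Kai: 1; Goran–Ines: 1.
All other pairs contribute 0.
Summing the contributions gives betweenness(Frank) = 3.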